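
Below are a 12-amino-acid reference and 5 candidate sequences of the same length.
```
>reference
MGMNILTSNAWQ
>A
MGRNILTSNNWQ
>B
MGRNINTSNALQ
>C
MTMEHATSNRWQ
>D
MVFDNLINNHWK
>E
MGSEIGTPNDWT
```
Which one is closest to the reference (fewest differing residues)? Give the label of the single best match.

A differs at 2 residues; B differs at 3 residues; C differs at 5 residues; D differs at 8 residues; E differs at 6 residues. The closest is A.

A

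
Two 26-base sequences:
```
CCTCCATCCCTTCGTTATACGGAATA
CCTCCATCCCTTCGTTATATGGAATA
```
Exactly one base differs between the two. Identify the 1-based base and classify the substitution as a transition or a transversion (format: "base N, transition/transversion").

Base 20 changes C→T. C is a pyrimidine and T is a pyrimidine, so this is a transition.

base 20, transition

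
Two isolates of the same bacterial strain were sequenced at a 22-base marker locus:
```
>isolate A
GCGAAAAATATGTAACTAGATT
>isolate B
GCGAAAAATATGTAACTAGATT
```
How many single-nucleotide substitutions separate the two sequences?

No positions differ; the sequences are identical.

0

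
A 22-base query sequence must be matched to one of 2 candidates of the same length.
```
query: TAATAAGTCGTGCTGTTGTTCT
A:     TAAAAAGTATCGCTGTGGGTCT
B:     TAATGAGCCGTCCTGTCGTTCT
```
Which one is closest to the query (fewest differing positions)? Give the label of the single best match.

B

Hamming distances to query — A: 6; B: 4.
Smallest is B with 4 mismatches.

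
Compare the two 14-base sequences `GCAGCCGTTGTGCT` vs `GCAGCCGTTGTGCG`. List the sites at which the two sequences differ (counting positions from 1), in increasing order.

Scanning 1-based: 14: T/G.

14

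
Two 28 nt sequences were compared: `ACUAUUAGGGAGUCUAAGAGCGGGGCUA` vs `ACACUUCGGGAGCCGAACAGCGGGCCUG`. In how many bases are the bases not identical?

Comparing position by position, 8 bases differ: 3 (U/A), 4 (A/C), 7 (A/C), 13 (U/C), 15 (U/G), 18 (G/C), 25 (G/C), 28 (A/G).

8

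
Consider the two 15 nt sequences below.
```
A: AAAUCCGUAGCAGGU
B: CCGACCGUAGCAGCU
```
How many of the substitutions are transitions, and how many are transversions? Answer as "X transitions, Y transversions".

1 transition, 4 transversions

Mismatches (1-based):
site 1: A→C (purine→pyrimidine, transversion)
site 2: A→C (purine→pyrimidine, transversion)
site 3: A→G (purine→purine, transition)
site 4: U→A (pyrimidine→purine, transversion)
site 14: G→C (purine→pyrimidine, transversion)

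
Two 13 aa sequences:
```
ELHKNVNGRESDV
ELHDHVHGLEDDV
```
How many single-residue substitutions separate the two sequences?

5

Mismatches (1-based): position 4: K→D; position 5: N→H; position 7: N→H; position 9: R→L; position 11: S→D.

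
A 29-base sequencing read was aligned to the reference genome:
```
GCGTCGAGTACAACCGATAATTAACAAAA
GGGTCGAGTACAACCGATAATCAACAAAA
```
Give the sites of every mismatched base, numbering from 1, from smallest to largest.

2, 22

Scanning 1-based: 2: C/G; 22: T/C.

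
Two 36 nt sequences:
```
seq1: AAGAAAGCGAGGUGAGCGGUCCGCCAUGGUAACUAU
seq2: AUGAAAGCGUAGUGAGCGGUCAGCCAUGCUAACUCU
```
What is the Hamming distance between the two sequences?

6

Comparing position by position, 6 positions differ: 2 (A/U), 10 (A/U), 11 (G/A), 22 (C/A), 29 (G/C), 35 (A/C).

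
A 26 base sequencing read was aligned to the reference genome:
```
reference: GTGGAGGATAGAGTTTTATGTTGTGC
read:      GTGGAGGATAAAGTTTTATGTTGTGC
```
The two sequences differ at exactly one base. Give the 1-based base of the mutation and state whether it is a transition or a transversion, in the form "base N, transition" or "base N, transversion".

Base 11 changes G→A. G is a purine and A is a purine, so this is a transition.

base 11, transition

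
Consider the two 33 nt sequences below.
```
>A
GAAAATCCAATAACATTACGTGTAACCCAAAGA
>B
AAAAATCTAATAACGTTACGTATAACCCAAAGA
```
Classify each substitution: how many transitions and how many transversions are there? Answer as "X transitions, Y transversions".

4 transitions, 0 transversions

Mismatches (1-based):
base 1: G→A (purine→purine, transition)
base 8: C→T (pyrimidine→pyrimidine, transition)
base 15: A→G (purine→purine, transition)
base 22: G→A (purine→purine, transition)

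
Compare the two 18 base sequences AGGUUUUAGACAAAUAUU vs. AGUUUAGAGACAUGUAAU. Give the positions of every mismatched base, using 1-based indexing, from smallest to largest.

3, 6, 7, 13, 14, 17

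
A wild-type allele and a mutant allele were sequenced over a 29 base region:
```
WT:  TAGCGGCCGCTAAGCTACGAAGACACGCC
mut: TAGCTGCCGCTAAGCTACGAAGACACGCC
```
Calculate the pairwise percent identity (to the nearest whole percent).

97%

1 position differs (5), so 28 of 29 match: 28/29 = 96.55%.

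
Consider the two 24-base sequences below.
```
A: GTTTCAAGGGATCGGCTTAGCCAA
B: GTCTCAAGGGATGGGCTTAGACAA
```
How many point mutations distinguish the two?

3

The sequences differ at bases 3, 13, 21 (1-based) — 3 in total.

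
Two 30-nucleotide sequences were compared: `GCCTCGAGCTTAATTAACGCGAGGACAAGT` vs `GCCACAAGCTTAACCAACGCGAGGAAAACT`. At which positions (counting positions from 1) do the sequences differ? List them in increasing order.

4, 6, 14, 15, 26, 29

Scanning 1-based: 4: T/A; 6: G/A; 14: T/C; 15: T/C; 26: C/A; 29: G/C.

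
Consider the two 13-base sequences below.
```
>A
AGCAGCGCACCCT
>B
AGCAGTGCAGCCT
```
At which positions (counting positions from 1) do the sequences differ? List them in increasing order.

Differences at position 6 (C→T), position 10 (C→G).

6, 10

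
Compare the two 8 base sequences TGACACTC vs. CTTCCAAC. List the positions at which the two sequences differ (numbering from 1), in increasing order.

Scanning 1-based: 1: T/C; 2: G/T; 3: A/T; 5: A/C; 6: C/A; 7: T/A.

1, 2, 3, 5, 6, 7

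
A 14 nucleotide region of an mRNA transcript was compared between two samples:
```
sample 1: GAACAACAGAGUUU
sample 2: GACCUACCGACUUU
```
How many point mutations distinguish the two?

4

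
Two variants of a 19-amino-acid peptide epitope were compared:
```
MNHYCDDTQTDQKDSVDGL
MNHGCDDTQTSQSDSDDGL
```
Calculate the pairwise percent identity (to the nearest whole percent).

4 positions differ (4, 11, 13, 16), so 15 of 19 match: 15/19 = 78.95%.

79%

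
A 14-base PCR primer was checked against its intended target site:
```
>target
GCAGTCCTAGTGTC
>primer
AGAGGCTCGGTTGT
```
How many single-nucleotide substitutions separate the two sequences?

Comparing position by position, 9 positions differ: 1 (G/A), 2 (C/G), 5 (T/G), 7 (C/T), 8 (T/C), 9 (A/G), 12 (G/T), 13 (T/G), 14 (C/T).

9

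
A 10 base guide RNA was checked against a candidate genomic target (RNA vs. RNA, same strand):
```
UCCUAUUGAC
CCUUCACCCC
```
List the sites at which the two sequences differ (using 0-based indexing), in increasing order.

Scanning 0-based: 0: U/C; 2: C/U; 4: A/C; 5: U/A; 6: U/C; 7: G/C; 8: A/C.

0, 2, 4, 5, 6, 7, 8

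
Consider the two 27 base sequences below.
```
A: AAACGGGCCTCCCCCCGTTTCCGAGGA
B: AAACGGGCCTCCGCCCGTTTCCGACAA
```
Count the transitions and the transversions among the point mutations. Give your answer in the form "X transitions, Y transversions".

Transitions (purine↔purine or pyrimidine↔pyrimidine): 26 G→A.
Transversions (purine↔pyrimidine): 13 C→G, 25 G→C.

1 transition, 2 transversions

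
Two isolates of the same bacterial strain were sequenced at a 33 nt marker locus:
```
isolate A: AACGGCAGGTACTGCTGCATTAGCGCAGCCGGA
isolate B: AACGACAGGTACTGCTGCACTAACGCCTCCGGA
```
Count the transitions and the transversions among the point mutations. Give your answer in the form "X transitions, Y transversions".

Transitions (purine↔purine or pyrimidine↔pyrimidine): 5 G→A, 20 T→C, 23 G→A.
Transversions (purine↔pyrimidine): 27 A→C, 28 G→T.

3 transitions, 2 transversions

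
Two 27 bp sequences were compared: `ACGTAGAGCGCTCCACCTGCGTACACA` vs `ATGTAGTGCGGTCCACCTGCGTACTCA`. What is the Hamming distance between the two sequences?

Comparing position by position, 4 sites differ: 2 (C/T), 7 (A/T), 11 (C/G), 25 (A/T).

4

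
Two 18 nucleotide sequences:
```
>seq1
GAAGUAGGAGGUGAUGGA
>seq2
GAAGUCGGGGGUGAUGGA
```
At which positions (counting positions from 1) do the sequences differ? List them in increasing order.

Differences at position 6 (A→C), position 9 (A→G).

6, 9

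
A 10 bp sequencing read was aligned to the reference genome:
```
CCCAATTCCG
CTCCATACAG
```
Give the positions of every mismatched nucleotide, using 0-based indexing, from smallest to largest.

1, 3, 6, 8

Differences at position 1 (C→T), position 3 (A→C), position 6 (T→A), position 8 (C→A).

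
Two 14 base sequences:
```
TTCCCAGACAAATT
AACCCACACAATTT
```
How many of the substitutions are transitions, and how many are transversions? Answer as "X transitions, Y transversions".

0 transitions, 4 transversions

Transitions (purine↔purine or pyrimidine↔pyrimidine): none.
Transversions (purine↔pyrimidine): 1 T→A, 2 T→A, 7 G→C, 12 A→T.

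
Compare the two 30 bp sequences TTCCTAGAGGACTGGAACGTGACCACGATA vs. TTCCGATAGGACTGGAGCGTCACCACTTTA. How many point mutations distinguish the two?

6

Comparing position by position, 6 sites differ: 5 (T/G), 7 (G/T), 17 (A/G), 21 (G/C), 27 (G/T), 28 (A/T).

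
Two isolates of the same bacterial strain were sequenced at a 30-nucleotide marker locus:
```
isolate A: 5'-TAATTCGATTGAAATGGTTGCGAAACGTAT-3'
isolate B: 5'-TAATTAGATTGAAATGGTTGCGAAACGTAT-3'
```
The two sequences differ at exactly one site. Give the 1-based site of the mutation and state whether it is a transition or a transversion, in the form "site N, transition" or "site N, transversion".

The sequences differ only at site 6: C→A (pyrimidine→purine), a transversion.

site 6, transversion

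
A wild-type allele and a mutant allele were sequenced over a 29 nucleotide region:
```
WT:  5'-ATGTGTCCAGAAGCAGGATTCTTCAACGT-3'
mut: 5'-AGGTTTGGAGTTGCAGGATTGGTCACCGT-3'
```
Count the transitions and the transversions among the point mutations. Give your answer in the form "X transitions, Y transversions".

Transitions (purine↔purine or pyrimidine↔pyrimidine): none.
Transversions (purine↔pyrimidine): 2 T→G, 5 G→T, 7 C→G, 8 C→G, 11 A→T, 12 A→T, 21 C→G, 22 T→G, 26 A→C.

0 transitions, 9 transversions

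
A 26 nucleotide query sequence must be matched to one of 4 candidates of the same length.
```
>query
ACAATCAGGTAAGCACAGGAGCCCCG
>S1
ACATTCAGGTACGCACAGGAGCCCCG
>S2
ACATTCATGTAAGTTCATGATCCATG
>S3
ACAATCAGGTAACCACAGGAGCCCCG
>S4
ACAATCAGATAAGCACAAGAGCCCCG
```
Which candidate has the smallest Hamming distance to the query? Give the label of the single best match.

S3

Hamming distances to query — S1: 2; S2: 8; S3: 1; S4: 2.
Smallest is S3 with 1 mismatch.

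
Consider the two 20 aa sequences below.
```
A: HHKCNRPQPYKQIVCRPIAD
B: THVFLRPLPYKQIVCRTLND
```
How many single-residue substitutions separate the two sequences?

8

Comparing position by position, 8 residues differ: 1 (H/T), 3 (K/V), 4 (C/F), 5 (N/L), 8 (Q/L), 17 (P/T), 18 (I/L), 19 (A/N).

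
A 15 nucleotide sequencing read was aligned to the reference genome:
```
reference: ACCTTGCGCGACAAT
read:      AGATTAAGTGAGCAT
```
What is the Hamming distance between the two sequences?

7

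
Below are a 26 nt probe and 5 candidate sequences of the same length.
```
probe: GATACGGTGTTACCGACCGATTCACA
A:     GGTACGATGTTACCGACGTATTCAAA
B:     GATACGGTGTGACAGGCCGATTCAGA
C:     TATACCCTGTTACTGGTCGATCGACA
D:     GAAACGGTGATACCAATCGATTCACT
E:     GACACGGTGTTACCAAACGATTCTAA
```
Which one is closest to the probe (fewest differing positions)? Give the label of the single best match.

Hamming distances to probe — A: 5; B: 4; C: 8; D: 5; E: 5.
Smallest is B with 4 mismatches.

B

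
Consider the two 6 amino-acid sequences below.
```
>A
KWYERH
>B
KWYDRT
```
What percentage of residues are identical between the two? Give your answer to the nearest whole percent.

67%

2 positions differ (4, 6), so 4 of 6 match: 4/6 = 66.67%.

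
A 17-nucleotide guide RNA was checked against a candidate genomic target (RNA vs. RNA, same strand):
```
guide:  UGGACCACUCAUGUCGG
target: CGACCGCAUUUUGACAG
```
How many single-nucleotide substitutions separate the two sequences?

10

The sequences differ at sites 1, 3, 4, 6, 7, 8, 10, 11, 14, 16 (1-based) — 10 in total.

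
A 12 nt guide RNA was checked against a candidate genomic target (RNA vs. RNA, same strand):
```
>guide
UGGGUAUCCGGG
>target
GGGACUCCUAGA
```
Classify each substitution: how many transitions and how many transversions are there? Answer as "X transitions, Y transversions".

Transitions (purine↔purine or pyrimidine↔pyrimidine): 4 G→A, 5 U→C, 7 U→C, 9 C→U, 10 G→A, 12 G→A.
Transversions (purine↔pyrimidine): 1 U→G, 6 A→U.

6 transitions, 2 transversions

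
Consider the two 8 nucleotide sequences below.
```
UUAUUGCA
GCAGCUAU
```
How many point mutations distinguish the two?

7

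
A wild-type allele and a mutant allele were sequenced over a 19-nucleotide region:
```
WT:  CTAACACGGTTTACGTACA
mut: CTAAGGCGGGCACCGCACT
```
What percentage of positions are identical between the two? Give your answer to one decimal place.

57.9%

8 positions differ (5, 6, 10, 11, 12, 13, 16, 19), so 11 of 19 match: 11/19 = 57.89%.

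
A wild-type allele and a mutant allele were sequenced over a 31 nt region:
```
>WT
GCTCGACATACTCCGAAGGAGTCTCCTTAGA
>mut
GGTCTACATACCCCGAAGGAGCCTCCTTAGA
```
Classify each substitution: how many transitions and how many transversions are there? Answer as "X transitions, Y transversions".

Transitions (purine↔purine or pyrimidine↔pyrimidine): 12 T→C, 22 T→C.
Transversions (purine↔pyrimidine): 2 C→G, 5 G→T.

2 transitions, 2 transversions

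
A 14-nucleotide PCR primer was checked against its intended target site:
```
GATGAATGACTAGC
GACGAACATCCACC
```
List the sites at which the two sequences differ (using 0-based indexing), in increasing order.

2, 6, 7, 8, 10, 12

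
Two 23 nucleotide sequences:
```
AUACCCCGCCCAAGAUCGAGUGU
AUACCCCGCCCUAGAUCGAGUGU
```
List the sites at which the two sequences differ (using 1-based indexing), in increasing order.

Differences at site 12 (A→U).

12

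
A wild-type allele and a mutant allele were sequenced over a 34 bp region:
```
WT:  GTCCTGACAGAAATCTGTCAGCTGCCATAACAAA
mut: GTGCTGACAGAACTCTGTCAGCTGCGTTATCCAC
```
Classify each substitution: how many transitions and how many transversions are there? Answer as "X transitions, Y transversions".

Transitions (purine↔purine or pyrimidine↔pyrimidine): none.
Transversions (purine↔pyrimidine): 3 C→G, 13 A→C, 26 C→G, 27 A→T, 30 A→T, 32 A→C, 34 A→C.

0 transitions, 7 transversions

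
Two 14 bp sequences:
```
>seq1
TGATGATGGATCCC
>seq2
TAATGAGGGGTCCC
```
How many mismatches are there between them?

3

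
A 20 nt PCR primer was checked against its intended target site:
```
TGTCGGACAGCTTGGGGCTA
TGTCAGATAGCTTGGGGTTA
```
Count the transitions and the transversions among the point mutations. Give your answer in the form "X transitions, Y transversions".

Transitions (purine↔purine or pyrimidine↔pyrimidine): 5 G→A, 8 C→T, 18 C→T.
Transversions (purine↔pyrimidine): none.

3 transitions, 0 transversions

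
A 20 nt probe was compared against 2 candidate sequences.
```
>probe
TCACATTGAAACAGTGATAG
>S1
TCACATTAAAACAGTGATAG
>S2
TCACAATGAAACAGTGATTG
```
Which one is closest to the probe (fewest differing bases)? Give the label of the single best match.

S1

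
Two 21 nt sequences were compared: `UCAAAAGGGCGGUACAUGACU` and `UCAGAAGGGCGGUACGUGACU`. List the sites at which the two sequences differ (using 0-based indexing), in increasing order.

3, 15

Differences at site 3 (A→G), site 15 (A→G).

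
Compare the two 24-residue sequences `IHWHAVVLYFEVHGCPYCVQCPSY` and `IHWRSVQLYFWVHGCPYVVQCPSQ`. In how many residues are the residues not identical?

Mismatches (1-based): residue 4: H→R; residue 5: A→S; residue 7: V→Q; residue 11: E→W; residue 18: C→V; residue 24: Y→Q.

6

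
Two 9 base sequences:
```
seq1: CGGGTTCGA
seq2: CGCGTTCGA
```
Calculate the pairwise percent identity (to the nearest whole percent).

Mismatch at position 3 (1-based): 1 of 9.
Identical positions: 8/9 = 88.89% → 89%.

89%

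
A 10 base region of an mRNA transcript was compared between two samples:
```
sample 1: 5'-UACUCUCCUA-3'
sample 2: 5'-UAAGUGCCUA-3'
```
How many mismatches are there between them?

4

The sequences differ at positions 3, 4, 5, 6 (1-based) — 4 in total.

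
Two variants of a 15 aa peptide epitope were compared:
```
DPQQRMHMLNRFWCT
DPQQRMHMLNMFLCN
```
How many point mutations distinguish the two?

3

Comparing position by position, 3 residues differ: 11 (R/M), 13 (W/L), 15 (T/N).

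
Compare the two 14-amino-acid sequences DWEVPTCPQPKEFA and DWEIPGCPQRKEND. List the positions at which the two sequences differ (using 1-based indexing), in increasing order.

4, 6, 10, 13, 14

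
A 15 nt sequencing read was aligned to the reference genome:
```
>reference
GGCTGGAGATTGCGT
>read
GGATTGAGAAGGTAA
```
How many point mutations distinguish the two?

7

The sequences differ at sites 3, 5, 10, 11, 13, 14, 15 (1-based) — 7 in total.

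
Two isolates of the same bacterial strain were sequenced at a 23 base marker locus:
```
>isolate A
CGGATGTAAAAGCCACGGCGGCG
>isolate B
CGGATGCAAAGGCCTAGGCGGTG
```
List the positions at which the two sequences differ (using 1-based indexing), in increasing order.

7, 11, 15, 16, 22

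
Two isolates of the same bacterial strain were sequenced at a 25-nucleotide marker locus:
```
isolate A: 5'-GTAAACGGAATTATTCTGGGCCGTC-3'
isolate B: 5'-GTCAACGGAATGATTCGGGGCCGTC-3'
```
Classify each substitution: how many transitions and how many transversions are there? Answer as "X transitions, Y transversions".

0 transitions, 3 transversions

Mismatches (1-based):
position 3: A→C (purine→pyrimidine, transversion)
position 12: T→G (pyrimidine→purine, transversion)
position 17: T→G (pyrimidine→purine, transversion)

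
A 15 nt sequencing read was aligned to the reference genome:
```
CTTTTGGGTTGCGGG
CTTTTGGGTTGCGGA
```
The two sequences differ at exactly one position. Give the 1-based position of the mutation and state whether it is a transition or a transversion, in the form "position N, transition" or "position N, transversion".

Position 15 changes G→A. G is a purine and A is a purine, so this is a transition.

position 15, transition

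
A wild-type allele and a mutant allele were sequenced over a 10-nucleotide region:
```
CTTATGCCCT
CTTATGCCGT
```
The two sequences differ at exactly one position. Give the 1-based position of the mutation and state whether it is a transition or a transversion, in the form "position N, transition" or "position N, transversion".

position 9, transversion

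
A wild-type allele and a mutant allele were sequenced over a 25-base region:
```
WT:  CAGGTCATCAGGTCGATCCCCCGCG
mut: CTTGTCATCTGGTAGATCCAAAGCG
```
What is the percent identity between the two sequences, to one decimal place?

72.0%

7 positions differ (2, 3, 10, 14, 20, 21, 22), so 18 of 25 match: 18/25 = 72%.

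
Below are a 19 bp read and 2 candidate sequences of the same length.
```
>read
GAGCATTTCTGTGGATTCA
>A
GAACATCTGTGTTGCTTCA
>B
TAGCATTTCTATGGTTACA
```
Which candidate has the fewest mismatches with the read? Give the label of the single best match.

B

A differs at 5 positions; B differs at 4 positions. The closest is B.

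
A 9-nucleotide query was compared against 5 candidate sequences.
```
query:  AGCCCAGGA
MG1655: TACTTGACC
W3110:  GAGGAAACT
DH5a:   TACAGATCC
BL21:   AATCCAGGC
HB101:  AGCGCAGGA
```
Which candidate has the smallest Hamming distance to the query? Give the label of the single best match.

HB101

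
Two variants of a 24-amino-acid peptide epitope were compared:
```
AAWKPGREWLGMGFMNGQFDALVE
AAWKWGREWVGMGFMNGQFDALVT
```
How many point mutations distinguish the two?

The sequences differ at residues 5, 10, 24 (1-based) — 3 in total.

3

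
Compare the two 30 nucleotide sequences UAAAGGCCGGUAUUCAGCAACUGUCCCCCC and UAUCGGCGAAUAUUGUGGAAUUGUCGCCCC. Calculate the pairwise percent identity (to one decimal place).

66.7%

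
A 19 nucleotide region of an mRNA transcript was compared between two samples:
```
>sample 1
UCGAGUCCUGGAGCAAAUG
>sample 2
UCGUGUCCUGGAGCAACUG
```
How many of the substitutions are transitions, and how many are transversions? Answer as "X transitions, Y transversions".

0 transitions, 2 transversions

Transitions (purine↔purine or pyrimidine↔pyrimidine): none.
Transversions (purine↔pyrimidine): 4 A→U, 17 A→C.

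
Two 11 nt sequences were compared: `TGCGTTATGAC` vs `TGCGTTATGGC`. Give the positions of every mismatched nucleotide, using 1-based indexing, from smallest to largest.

Differences at position 10 (A→G).

10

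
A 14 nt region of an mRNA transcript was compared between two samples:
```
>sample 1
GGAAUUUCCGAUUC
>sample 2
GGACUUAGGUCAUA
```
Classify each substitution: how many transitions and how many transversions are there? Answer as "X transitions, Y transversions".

0 transitions, 8 transversions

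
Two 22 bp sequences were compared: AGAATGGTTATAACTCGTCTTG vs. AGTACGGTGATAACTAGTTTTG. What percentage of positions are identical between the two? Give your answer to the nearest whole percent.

5 positions differ (3, 5, 9, 16, 19), so 17 of 22 match: 17/22 = 77.27%.

77%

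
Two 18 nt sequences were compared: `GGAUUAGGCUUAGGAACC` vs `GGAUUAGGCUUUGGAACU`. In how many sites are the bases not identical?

The sequences differ at sites 12, 18 (1-based) — 2 in total.

2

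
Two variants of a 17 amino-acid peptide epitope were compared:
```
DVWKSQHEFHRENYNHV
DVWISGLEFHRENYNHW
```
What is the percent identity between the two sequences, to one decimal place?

4 positions differ (4, 6, 7, 17), so 13 of 17 match: 13/17 = 76.47%.

76.5%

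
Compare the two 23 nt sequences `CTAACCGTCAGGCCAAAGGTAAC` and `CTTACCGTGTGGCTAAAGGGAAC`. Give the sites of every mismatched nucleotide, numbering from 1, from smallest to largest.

Scanning 1-based: 3: A/T; 9: C/G; 10: A/T; 14: C/T; 20: T/G.

3, 9, 10, 14, 20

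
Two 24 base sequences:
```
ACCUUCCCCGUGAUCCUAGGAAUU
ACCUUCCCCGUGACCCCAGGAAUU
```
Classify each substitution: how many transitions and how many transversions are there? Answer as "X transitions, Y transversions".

Transitions (purine↔purine or pyrimidine↔pyrimidine): 14 U→C, 17 U→C.
Transversions (purine↔pyrimidine): none.

2 transitions, 0 transversions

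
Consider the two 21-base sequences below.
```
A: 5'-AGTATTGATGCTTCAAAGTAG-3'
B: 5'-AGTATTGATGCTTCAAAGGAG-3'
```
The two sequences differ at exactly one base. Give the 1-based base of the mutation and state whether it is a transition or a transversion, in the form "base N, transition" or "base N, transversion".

Base 19 changes T→G. T is a pyrimidine and G is a purine, so this is a transversion.

base 19, transversion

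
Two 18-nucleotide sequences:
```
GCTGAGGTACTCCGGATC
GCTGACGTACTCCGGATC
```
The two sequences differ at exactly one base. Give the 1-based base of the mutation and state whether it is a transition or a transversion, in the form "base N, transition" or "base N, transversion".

The sequences differ only at base 6: G→C (purine→pyrimidine), a transversion.

base 6, transversion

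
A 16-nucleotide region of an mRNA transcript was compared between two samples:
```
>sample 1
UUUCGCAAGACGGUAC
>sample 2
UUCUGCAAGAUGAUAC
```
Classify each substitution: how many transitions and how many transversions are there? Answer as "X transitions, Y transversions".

Transitions (purine↔purine or pyrimidine↔pyrimidine): 3 U→C, 4 C→U, 11 C→U, 13 G→A.
Transversions (purine↔pyrimidine): none.

4 transitions, 0 transversions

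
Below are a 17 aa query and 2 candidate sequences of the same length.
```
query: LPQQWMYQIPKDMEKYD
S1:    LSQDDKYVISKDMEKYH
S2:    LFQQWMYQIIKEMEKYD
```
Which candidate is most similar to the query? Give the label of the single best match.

S2

S1 differs at 7 residues; S2 differs at 3 residues. The closest is S2.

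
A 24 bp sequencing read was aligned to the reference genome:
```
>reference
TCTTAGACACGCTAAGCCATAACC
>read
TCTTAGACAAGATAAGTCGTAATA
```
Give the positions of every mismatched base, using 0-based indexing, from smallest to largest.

9, 11, 16, 18, 22, 23

Differences at position 9 (C→A), position 11 (C→A), position 16 (C→T), position 18 (A→G), position 22 (C→T), position 23 (C→A).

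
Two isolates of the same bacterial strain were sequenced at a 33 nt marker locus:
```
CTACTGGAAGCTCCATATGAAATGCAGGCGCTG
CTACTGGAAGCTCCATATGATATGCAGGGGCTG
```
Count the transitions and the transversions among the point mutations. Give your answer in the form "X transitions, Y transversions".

0 transitions, 2 transversions

Transitions (purine↔purine or pyrimidine↔pyrimidine): none.
Transversions (purine↔pyrimidine): 21 A→T, 29 C→G.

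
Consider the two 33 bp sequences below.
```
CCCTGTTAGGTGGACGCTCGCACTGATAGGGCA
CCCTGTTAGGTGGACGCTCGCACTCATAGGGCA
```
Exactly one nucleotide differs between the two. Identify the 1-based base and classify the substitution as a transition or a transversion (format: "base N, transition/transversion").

Base 25 changes G→C. G is a purine and C is a pyrimidine, so this is a transversion.

base 25, transversion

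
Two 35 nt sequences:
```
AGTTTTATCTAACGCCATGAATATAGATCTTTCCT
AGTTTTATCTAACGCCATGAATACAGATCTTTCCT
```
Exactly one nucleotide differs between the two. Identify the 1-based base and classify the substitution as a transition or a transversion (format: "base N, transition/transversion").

base 24, transition

The sequences differ only at base 24: T→C (pyrimidine→pyrimidine), a transition.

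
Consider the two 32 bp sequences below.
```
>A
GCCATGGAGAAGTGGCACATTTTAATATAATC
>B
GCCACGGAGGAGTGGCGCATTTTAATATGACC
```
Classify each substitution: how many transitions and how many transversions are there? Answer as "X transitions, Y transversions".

5 transitions, 0 transversions

Transitions (purine↔purine or pyrimidine↔pyrimidine): 5 T→C, 10 A→G, 17 A→G, 29 A→G, 31 T→C.
Transversions (purine↔pyrimidine): none.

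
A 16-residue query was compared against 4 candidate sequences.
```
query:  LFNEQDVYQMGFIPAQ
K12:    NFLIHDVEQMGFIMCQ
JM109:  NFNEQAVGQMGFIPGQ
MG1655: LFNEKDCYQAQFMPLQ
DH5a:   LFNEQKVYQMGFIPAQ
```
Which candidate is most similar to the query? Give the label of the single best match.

Hamming distances to query — K12: 7; JM109: 4; MG1655: 6; DH5a: 1.
Smallest is DH5a with 1 mismatch.

DH5a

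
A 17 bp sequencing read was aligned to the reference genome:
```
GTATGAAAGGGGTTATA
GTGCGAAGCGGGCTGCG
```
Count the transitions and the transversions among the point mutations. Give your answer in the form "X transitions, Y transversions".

Mismatches (1-based):
position 3: A→G (purine→purine, transition)
position 4: T→C (pyrimidine→pyrimidine, transition)
position 8: A→G (purine→purine, transition)
position 9: G→C (purine→pyrimidine, transversion)
position 13: T→C (pyrimidine→pyrimidine, transition)
position 15: A→G (purine→purine, transition)
position 16: T→C (pyrimidine→pyrimidine, transition)
position 17: A→G (purine→purine, transition)

7 transitions, 1 transversion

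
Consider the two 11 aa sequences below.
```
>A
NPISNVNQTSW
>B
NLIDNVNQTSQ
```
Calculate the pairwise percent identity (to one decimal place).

3 positions differ (2, 4, 11), so 8 of 11 match: 8/11 = 72.73%.

72.7%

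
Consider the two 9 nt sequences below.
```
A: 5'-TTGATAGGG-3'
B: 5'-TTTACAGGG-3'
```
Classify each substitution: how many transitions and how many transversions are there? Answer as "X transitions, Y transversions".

1 transition, 1 transversion

Mismatches (1-based):
site 3: G→T (purine→pyrimidine, transversion)
site 5: T→C (pyrimidine→pyrimidine, transition)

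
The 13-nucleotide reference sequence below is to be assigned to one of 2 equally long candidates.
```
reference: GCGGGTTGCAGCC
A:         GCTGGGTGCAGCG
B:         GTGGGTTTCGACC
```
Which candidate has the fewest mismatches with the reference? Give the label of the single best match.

A

A differs at 3 sites; B differs at 4 sites. The closest is A.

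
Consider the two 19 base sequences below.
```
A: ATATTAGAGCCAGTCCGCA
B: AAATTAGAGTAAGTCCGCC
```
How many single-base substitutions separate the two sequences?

Mismatches (1-based): base 2: T→A; base 10: C→T; base 11: C→A; base 19: A→C.

4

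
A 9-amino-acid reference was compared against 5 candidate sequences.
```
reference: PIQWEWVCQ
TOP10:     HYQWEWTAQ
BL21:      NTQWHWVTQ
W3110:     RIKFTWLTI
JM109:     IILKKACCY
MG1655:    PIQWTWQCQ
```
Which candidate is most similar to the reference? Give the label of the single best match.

Hamming distances to reference — TOP10: 4; BL21: 4; W3110: 7; JM109: 7; MG1655: 2.
Smallest is MG1655 with 2 mismatches.

MG1655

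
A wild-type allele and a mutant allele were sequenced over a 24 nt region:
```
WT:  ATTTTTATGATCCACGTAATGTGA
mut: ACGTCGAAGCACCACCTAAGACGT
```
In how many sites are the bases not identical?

12

The sequences differ at sites 2, 3, 5, 6, 8, 10, 11, 16, 20, 21, 22, 24 (1-based) — 12 in total.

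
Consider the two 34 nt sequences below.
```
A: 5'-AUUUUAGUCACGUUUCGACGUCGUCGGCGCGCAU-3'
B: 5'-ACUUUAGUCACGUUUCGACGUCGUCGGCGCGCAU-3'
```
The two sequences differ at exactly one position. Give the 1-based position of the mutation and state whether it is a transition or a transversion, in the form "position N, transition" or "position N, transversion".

position 2, transition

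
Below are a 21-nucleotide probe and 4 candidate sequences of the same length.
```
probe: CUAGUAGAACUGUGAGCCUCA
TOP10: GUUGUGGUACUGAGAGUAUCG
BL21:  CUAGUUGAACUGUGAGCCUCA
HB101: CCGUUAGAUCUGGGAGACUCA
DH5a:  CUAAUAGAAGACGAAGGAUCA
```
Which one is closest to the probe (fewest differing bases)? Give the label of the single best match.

TOP10 differs at 8 bases; BL21 differs at 1 base; HB101 differs at 6 bases; DH5a differs at 8 bases. The closest is BL21.

BL21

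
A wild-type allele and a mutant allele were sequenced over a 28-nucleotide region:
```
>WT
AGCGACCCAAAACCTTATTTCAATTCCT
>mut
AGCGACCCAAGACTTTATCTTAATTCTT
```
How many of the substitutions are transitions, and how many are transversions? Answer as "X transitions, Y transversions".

5 transitions, 0 transversions

Mismatches (1-based):
base 11: A→G (purine→purine, transition)
base 14: C→T (pyrimidine→pyrimidine, transition)
base 19: T→C (pyrimidine→pyrimidine, transition)
base 21: C→T (pyrimidine→pyrimidine, transition)
base 27: C→T (pyrimidine→pyrimidine, transition)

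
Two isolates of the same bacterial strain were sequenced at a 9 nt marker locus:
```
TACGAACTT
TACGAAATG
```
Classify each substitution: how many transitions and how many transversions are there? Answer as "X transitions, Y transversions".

0 transitions, 2 transversions

Transitions (purine↔purine or pyrimidine↔pyrimidine): none.
Transversions (purine↔pyrimidine): 7 C→A, 9 T→G.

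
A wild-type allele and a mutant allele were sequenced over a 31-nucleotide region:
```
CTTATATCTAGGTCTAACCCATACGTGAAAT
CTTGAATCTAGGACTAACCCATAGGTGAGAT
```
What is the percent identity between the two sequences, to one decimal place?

Mismatches at positions 4, 5, 13, 24, 29 (1-based): 5 of 31.
Identical positions: 26/31 = 83.87% → 83.9%.

83.9%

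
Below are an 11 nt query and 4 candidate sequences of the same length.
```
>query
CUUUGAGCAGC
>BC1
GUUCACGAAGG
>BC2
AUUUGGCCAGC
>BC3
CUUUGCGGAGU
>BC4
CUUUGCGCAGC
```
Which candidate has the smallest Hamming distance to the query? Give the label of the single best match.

BC4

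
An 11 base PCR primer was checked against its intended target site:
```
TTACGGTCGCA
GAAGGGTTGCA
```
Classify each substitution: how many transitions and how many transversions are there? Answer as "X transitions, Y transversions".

Mismatches (1-based):
site 1: T→G (pyrimidine→purine, transversion)
site 2: T→A (pyrimidine→purine, transversion)
site 4: C→G (pyrimidine→purine, transversion)
site 8: C→T (pyrimidine→pyrimidine, transition)

1 transition, 3 transversions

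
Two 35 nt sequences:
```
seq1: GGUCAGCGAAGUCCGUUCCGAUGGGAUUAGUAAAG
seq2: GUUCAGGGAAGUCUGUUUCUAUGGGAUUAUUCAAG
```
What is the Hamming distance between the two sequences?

7

Mismatches (1-based): base 2: G→U; base 7: C→G; base 14: C→U; base 18: C→U; base 20: G→U; base 30: G→U; base 32: A→C.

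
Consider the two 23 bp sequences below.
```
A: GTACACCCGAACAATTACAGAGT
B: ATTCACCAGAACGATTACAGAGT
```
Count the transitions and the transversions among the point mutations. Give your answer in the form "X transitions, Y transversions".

Mismatches (1-based):
position 1: G→A (purine→purine, transition)
position 3: A→T (purine→pyrimidine, transversion)
position 8: C→A (pyrimidine→purine, transversion)
position 13: A→G (purine→purine, transition)

2 transitions, 2 transversions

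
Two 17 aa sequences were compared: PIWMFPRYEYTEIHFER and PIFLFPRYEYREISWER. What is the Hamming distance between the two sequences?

5

Mismatches (1-based): position 3: W→F; position 4: M→L; position 11: T→R; position 14: H→S; position 15: F→W.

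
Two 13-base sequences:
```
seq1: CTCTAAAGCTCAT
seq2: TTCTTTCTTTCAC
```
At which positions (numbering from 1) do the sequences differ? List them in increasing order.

1, 5, 6, 7, 8, 9, 13

Scanning 1-based: 1: C/T; 5: A/T; 6: A/T; 7: A/C; 8: G/T; 9: C/T; 13: T/C.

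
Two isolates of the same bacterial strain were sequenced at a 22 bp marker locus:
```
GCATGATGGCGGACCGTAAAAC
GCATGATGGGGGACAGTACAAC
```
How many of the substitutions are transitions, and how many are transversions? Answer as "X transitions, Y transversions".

0 transitions, 3 transversions

Transitions (purine↔purine or pyrimidine↔pyrimidine): none.
Transversions (purine↔pyrimidine): 10 C→G, 15 C→A, 19 A→C.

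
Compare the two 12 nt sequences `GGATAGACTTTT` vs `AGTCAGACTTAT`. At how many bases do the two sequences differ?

4

The sequences differ at bases 1, 3, 4, 11 (1-based) — 4 in total.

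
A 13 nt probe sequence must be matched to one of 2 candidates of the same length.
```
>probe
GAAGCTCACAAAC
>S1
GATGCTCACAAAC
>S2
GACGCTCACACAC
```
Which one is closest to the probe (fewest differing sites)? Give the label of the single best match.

S1

S1 differs at 1 site; S2 differs at 2 sites. The closest is S1.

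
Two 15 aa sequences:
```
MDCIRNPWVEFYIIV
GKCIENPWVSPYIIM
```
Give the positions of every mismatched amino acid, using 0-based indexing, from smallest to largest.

0, 1, 4, 9, 10, 14

Scanning 0-based: 0: M/G; 1: D/K; 4: R/E; 9: E/S; 10: F/P; 14: V/M.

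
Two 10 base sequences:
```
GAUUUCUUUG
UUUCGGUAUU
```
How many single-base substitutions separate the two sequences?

Comparing position by position, 7 positions differ: 1 (G/U), 2 (A/U), 4 (U/C), 5 (U/G), 6 (C/G), 8 (U/A), 10 (G/U).

7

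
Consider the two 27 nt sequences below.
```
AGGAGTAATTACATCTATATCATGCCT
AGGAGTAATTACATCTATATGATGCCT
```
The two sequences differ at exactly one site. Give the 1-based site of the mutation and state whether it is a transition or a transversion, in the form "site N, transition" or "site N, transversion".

Site 21 changes C→G. C is a pyrimidine and G is a purine, so this is a transversion.

site 21, transversion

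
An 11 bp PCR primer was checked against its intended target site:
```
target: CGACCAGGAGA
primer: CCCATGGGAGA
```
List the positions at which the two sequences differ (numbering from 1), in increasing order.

2, 3, 4, 5, 6

Differences at position 2 (G→C), position 3 (A→C), position 4 (C→A), position 5 (C→T), position 6 (A→G).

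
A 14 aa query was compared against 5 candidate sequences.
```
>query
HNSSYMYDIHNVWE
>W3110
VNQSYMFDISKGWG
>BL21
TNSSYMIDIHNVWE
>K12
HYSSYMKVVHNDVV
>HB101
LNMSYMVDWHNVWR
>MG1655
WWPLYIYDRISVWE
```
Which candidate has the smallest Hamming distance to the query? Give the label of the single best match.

W3110 differs at 7 residues; BL21 differs at 2 residues; K12 differs at 7 residues; HB101 differs at 5 residues; MG1655 differs at 8 residues. The closest is BL21.

BL21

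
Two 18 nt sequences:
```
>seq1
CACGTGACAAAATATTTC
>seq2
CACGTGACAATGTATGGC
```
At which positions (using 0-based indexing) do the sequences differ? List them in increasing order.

Scanning 0-based: 10: A/T; 11: A/G; 15: T/G; 16: T/G.

10, 11, 15, 16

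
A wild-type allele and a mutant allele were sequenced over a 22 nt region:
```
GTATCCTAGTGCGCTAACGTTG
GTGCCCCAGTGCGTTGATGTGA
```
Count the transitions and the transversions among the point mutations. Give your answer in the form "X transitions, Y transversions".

Transitions (purine↔purine or pyrimidine↔pyrimidine): 3 A→G, 4 T→C, 7 T→C, 14 C→T, 16 A→G, 18 C→T, 22 G→A.
Transversions (purine↔pyrimidine): 21 T→G.

7 transitions, 1 transversion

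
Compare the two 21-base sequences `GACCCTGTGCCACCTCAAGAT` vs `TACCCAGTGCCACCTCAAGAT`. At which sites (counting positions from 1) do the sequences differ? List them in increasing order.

Scanning 1-based: 1: G/T; 6: T/A.

1, 6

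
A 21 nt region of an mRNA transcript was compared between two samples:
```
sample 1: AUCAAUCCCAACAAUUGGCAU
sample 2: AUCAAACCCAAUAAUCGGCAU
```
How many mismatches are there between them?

3

Comparing position by position, 3 bases differ: 6 (U/A), 12 (C/U), 16 (U/C).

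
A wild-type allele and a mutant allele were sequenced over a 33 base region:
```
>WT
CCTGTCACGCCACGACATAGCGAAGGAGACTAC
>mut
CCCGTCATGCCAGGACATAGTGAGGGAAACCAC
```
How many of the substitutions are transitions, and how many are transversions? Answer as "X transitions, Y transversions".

Mismatches (1-based):
position 3: T→C (pyrimidine→pyrimidine, transition)
position 8: C→T (pyrimidine→pyrimidine, transition)
position 13: C→G (pyrimidine→purine, transversion)
position 21: C→T (pyrimidine→pyrimidine, transition)
position 24: A→G (purine→purine, transition)
position 28: G→A (purine→purine, transition)
position 31: T→C (pyrimidine→pyrimidine, transition)

6 transitions, 1 transversion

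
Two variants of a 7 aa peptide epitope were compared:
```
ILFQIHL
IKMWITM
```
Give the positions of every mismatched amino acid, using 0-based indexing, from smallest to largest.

Scanning 0-based: 1: L/K; 2: F/M; 3: Q/W; 5: H/T; 6: L/M.

1, 2, 3, 5, 6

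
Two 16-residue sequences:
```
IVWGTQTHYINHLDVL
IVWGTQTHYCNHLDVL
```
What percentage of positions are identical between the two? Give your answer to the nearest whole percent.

94%

Mismatch at position 10 (1-based): 1 of 16.
Identical positions: 15/16 = 93.75% → 94%.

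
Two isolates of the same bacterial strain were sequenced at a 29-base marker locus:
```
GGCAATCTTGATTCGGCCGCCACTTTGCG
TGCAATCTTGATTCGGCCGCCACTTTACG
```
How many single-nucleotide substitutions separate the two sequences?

2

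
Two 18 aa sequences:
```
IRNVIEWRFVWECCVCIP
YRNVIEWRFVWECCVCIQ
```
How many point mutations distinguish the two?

2

The sequences differ at residues 1, 18 (1-based) — 2 in total.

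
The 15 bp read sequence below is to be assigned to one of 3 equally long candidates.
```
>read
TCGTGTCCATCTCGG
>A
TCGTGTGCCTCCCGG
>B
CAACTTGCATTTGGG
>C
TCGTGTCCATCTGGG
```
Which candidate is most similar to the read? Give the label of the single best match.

Hamming distances to read — A: 3; B: 8; C: 1.
Smallest is C with 1 mismatch.

C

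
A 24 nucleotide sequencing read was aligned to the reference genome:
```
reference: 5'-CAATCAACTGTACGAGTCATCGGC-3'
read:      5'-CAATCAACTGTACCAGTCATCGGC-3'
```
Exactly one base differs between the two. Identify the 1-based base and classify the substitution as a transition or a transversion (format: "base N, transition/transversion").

Base 14 changes G→C. G is a purine and C is a pyrimidine, so this is a transversion.

base 14, transversion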